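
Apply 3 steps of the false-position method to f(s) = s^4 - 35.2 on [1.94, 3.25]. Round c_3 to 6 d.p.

f(1.940000) = -21.035315, f(3.250000) = 76.366406
step 1: c = 2.222914, f(c) = -10.783115 < 0 → new bracket [2.222914, 3.250000]
step 2: c = 2.349996, f(c) = -4.702193 < 0 → new bracket [2.349996, 3.250000]
step 3: c = 2.402199, f(c) = -1.900650 < 0 → new bracket [2.402199, 3.250000]

2.402199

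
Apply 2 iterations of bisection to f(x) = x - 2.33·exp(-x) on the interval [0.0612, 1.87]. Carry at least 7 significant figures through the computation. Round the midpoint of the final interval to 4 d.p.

f(0.061200) = -2.130480, f(1.870000) = 1.510892 (opposite signs)
step 1: m = 0.965600, f(m) = 0.078442 > 0 → root in [0.061200, 0.965600]
step 2: m = 0.513400, f(m) = -0.881006 < 0 → root in [0.513400, 0.965600]
Midpoint of [0.513400, 0.965600] = 0.739500

0.7395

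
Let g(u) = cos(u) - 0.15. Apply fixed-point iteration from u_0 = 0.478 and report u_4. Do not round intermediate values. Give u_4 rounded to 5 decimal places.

u_1 = g(0.478000) = 0.737917
u_2 = g(0.737917) = 0.589872
u_3 = g(0.589872) = 0.681012
u_4 = g(0.681012) = 0.626936

0.62694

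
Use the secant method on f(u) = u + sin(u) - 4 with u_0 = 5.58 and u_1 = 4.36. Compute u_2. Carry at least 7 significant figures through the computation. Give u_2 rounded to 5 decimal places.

f(u_0) = 0.933349, f(u_1) = -0.578551
u_2 = 4.360000 - (-0.578551)·(4.360000 - 5.580000)/(-0.578551 - (0.933349)) = 4.826851; f(u_2) = -0.166605

4.82685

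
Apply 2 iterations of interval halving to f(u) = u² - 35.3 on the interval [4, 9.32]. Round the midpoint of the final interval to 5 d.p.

5.99500

f(4.000000) = -19.300000, f(9.320000) = 51.562400 (opposite signs)
step 1: m = 6.660000, f(m) = 9.055600 > 0 → root in [4.000000, 6.660000]
step 2: m = 5.330000, f(m) = -6.891100 < 0 → root in [5.330000, 6.660000]
Midpoint of [5.330000, 6.660000] = 5.995000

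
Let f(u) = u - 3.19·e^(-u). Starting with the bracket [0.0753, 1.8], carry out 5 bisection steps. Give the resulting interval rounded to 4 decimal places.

[1.0454, 1.0993]

f(0.075300) = -2.883314, f(1.800000) = 1.272697 (opposite signs)
step 1: m = 0.937650, f(m) = -0.311385 < 0 → root in [0.937650, 1.800000]
step 2: m = 1.368825, f(m) = 0.557271 > 0 → root in [0.937650, 1.368825]
step 3: m = 1.153237, f(m) = 0.146431 > 0 → root in [0.937650, 1.153237]
step 4: m = 1.045444, f(m) = -0.075955 < 0 → root in [1.045444, 1.153237]
step 5: m = 1.099341, f(m) = 0.036781 > 0 → root in [1.045444, 1.099341]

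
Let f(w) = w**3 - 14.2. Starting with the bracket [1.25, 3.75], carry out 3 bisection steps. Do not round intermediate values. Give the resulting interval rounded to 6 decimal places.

[2.187500, 2.500000]

f(1.250000) = -12.246875, f(3.750000) = 38.534375 (opposite signs)
step 1: m = 2.500000, f(m) = 1.425000 > 0 → root in [1.250000, 2.500000]
step 2: m = 1.875000, f(m) = -7.608203 < 0 → root in [1.875000, 2.500000]
step 3: m = 2.187500, f(m) = -3.732471 < 0 → root in [2.187500, 2.500000]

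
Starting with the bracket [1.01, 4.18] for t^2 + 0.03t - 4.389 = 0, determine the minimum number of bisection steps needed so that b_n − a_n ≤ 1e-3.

Initial width b − a = 4.18 − 1.01 = 3.170000.
After n steps the width is (b−a)/2^n; need (b−a)/2^n ≤ 1e-3.
So n ≥ log₂(3.170000/1e-3) = log₂(3170.0000) ≈ 11.6303.
Hence n = 12.

12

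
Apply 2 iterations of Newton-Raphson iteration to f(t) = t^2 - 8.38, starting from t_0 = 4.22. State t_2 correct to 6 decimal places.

2.901799

Newton update: t ← t − f(t)/f'(t).
f'(t) = 2t
t_0 = 4.220000: f = 9.428400, f' = 8.440000 → t_1 = 4.220000 - (9.428400)/(8.440000) = 3.102891
t_1 = 3.102891: f = 1.247933, f' = 6.205782 → t_2 = 3.102891 - (1.247933)/(6.205782) = 2.901799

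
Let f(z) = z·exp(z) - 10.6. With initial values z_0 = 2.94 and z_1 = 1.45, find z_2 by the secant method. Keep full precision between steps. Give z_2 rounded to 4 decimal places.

1.5832

f(z_0) = 45.012588, f(z_1) = -4.418484
z_2 = 1.450000 - (-4.418484)·(1.450000 - 2.940000)/(-4.418484 - (45.012588)) = 1.583186; f(z_2) = -2.889171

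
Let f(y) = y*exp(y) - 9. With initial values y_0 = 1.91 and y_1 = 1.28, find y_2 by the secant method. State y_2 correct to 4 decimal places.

f(y_0) = 3.898400, f(y_1) = -4.396301
y_2 = 1.280000 - (-4.396301)·(1.280000 - 1.910000)/(-4.396301 - (3.898400)) = 1.613908; f(y_2) = -0.894303

1.6139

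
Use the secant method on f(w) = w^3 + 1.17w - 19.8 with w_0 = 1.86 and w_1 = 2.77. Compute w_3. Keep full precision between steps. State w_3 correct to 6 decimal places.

f(w_0) = -11.188944, f(w_1) = 4.694833
w_2 = 2.770000 - (4.694833)·(2.770000 - 1.860000)/(4.694833 - (-11.188944)) = 2.501028; f(w_2) = -1.229523
w_3 = 2.501028 - (-1.229523)·(2.501028 - 2.770000)/(-1.229523 - (4.694833)) = 2.556849; f(w_3) = -0.093140

2.556849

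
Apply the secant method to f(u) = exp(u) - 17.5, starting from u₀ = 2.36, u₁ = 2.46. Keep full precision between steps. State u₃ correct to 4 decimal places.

Secant update: u_(k+1) = u_k − f(u_k)·(u_k − u_(k-1))/(f(u_k) − f(u_(k-1))).
f(u_0) = -6.909049, f(u_1) = -5.795188
u_2 = 2.460000 - (-5.795188)·(2.460000 - 2.360000)/(-5.795188 - (-6.909049)) = 2.980280; f(u_2) = 2.193325
u_3 = 2.980280 - (2.193325)·(2.980280 - 2.460000)/(2.193325 - (-5.795188)) = 2.837432; f(u_3) = -0.428134

2.8374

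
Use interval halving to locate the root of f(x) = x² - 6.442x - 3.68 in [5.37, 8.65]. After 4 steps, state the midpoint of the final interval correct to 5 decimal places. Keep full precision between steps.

6.90750

f(5.370000) = -9.436640, f(8.650000) = 15.419200 (opposite signs)
step 1: m = 7.010000, f(m) = 0.301680 > 0 → root in [5.370000, 7.010000]
step 2: m = 6.190000, f(m) = -5.239880 < 0 → root in [6.190000, 7.010000]
step 3: m = 6.600000, f(m) = -2.637200 < 0 → root in [6.600000, 7.010000]
step 4: m = 6.805000, f(m) = -1.209785 < 0 → root in [6.805000, 7.010000]
Midpoint of [6.805000, 7.010000] = 6.907500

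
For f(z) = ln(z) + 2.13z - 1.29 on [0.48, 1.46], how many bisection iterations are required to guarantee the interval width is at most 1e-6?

20

Initial width b − a = 1.46 − 0.48 = 0.980000.
After n steps the width is (b−a)/2^n; need (b−a)/2^n ≤ 1e-6.
So n ≥ log₂(0.980000/1e-6) = log₂(980000.0000) ≈ 19.9024.
Hence n = 20.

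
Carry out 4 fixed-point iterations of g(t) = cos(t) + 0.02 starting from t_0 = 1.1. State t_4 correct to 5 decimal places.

t_1 = g(1.100000) = 0.473596
t_2 = g(0.473596) = 0.909934
t_3 = g(0.909934) = 0.633798
t_4 = g(0.633798) = 0.825784

0.82578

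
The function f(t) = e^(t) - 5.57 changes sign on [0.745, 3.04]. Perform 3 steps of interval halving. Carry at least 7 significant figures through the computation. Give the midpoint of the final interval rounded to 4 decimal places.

1.7491

f(0.745000) = -3.463559, f(3.040000) = 15.335243 (opposite signs)
step 1: m = 1.892500, f(m) = 1.065938 > 0 → root in [0.745000, 1.892500]
step 2: m = 1.318750, f(m) = -1.831255 < 0 → root in [1.318750, 1.892500]
step 3: m = 1.605625, f(m) = -0.589028 < 0 → root in [1.605625, 1.892500]
Midpoint of [1.605625, 1.892500] = 1.749062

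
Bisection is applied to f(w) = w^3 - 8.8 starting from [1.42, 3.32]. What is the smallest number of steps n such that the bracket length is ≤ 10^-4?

Initial width b − a = 3.32 − 1.42 = 1.900000.
After n steps the width is (b−a)/2^n; need (b−a)/2^n ≤ 10^-4.
So n ≥ log₂(1.900000/10^-4) = log₂(19000.0000) ≈ 14.2137.
Hence n = 15.

15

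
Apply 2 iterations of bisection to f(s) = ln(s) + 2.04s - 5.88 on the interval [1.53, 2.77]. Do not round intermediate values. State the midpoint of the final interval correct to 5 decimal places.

f(1.530000) = -2.333532, f(2.770000) = 0.789647 (opposite signs)
step 1: m = 2.150000, f(m) = -0.728532 < 0 → root in [2.150000, 2.770000]
step 2: m = 2.460000, f(m) = 0.038561 > 0 → root in [2.150000, 2.460000]
Midpoint of [2.150000, 2.460000] = 2.305000

2.30500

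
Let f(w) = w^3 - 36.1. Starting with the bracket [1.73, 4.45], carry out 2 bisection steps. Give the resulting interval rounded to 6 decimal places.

[3.090000, 3.770000]

f(1.730000) = -30.922283, f(4.450000) = 52.021125 (opposite signs)
step 1: m = 3.090000, f(m) = -6.596371 < 0 → root in [3.090000, 4.450000]
step 2: m = 3.770000, f(m) = 17.482633 > 0 → root in [3.090000, 3.770000]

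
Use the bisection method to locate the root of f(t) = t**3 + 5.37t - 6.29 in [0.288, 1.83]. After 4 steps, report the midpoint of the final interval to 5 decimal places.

f(0.288000) = -4.719552, f(1.830000) = 9.665587 (opposite signs)
step 1: m = 1.059000, f(m) = 0.584478 > 0 → root in [0.288000, 1.059000]
step 2: m = 0.673500, f(m) = -2.367804 < 0 → root in [0.673500, 1.059000]
step 3: m = 0.866250, f(m) = -0.988213 < 0 → root in [0.866250, 1.059000]
step 4: m = 0.962625, f(m) = -0.228690 < 0 → root in [0.962625, 1.059000]
Midpoint of [0.962625, 1.059000] = 1.010812

1.01081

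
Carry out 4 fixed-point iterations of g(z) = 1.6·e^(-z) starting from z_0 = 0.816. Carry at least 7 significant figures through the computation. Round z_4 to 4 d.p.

z_1 = g(0.816000) = 0.707515
z_2 = g(0.707515) = 0.788588
z_3 = g(0.788588) = 0.727178
z_4 = g(0.727178) = 0.773234

0.7732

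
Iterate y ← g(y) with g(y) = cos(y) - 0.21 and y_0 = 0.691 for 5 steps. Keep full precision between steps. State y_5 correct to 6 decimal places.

0.604604

y_1 = g(0.691000) = 0.560609
y_2 = g(0.560609) = 0.636931
y_3 = g(0.636931) = 0.593925
y_4 = g(0.593925) = 0.618751
y_5 = g(0.618751) = 0.604604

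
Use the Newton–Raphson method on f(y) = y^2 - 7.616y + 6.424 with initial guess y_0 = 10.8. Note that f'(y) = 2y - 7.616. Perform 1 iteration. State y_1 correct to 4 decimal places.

7.8816

y_0 = 10.800000: f = 40.811200, f' = 13.984000 → y_1 = 10.800000 - (40.811200)/(13.984000) = 7.881579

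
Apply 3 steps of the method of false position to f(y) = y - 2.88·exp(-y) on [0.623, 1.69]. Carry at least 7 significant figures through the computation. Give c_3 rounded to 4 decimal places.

1.0298

f(0.623000) = -0.921639, f(1.690000) = 1.158584
step 1: c = 1.095732, f(c) = 0.132964 > 0 → new bracket [0.623000, 1.095732]
step 2: c = 1.036131, f(c) = 0.014235 > 0 → new bracket [0.623000, 1.036131]
step 3: c = 1.029847, f(c) = 0.001509 > 0 → new bracket [0.623000, 1.029847]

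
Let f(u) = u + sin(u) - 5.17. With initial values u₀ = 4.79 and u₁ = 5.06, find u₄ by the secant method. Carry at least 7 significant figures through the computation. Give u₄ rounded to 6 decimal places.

5.710501

f(u_0) = -1.376990, f(u_1) = -1.050189
u_2 = 5.060000 - (-1.050189)·(5.060000 - 4.790000)/(-1.050189 - (-1.376990)) = 5.927658; f(u_2) = 0.409573
u_3 = 5.927658 - (0.409573)·(5.927658 - 5.060000)/(0.409573 - (-1.050189)) = 5.684215; f(u_3) = -0.049578
u_4 = 5.684215 - (-0.049578)·(5.684215 - 5.927658)/(-0.049578 - (0.409573)) = 5.710501; f(u_4) = -0.001389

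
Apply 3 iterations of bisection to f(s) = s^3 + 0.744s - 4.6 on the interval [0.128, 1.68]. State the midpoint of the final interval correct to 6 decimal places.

f(0.128000) = -4.502671, f(1.680000) = 1.391552 (opposite signs)
step 1: m = 0.904000, f(m) = -3.188661 < 0 → root in [0.904000, 1.680000]
step 2: m = 1.292000, f(m) = -1.482063 < 0 → root in [1.292000, 1.680000]
step 3: m = 1.486000, f(m) = -0.213037 < 0 → root in [1.486000, 1.680000]
Midpoint of [1.486000, 1.680000] = 1.583000

1.583000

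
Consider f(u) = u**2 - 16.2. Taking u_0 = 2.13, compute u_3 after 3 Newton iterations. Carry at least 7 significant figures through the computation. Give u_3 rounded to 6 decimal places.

f'(u) = 2u
u_0 = 2.130000: f = -11.663100, f' = 4.260000 → u_1 = 2.130000 - (-11.663100)/(4.260000) = 4.867817
u_1 = 4.867817: f = 7.495641, f' = 9.735634 → u_2 = 4.867817 - (7.495641)/(9.735634) = 4.097899
u_2 = 4.097899: f = 0.592774, f' = 8.195797 → u_3 = 4.097899 - (0.592774)/(8.195797) = 4.025572

4.025572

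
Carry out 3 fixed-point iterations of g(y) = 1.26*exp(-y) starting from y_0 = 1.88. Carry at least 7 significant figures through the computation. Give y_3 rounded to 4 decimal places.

0.4455

y_1 = g(1.880000) = 0.192264
y_2 = g(0.192264) = 1.039613
y_3 = g(1.039613) = 0.445525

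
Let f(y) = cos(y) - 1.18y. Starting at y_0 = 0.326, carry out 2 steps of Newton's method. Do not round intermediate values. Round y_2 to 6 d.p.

0.666489

f'(y) = -sin(y) - 1.18
y_0 = 0.326000: f = 0.562651, f' = -1.500256 → y_1 = 0.326000 - (0.562651)/(-1.500256) = 0.701037
y_1 = 0.701037: f = -0.063049, f' = -1.825010 → y_2 = 0.701037 - (-0.063049)/(-1.825010) = 0.666489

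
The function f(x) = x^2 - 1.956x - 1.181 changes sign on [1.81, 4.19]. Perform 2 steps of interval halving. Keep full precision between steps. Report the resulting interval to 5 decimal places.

f(1.810000) = -1.445260, f(4.190000) = 8.179460 (opposite signs)
step 1: m = 3.000000, f(m) = 1.951000 > 0 → root in [1.810000, 3.000000]
step 2: m = 2.405000, f(m) = -0.101155 < 0 → root in [2.405000, 3.000000]

[2.40500, 3.00000]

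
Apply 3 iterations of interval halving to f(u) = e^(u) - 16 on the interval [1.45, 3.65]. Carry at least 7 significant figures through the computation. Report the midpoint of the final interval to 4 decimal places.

2.6875

f(1.450000) = -11.736885, f(3.650000) = 22.474666 (opposite signs)
step 1: m = 2.550000, f(m) = -3.192896 < 0 → root in [2.550000, 3.650000]
step 2: m = 3.100000, f(m) = 6.197951 > 0 → root in [2.550000, 3.100000]
step 3: m = 2.825000, f(m) = 0.860945 > 0 → root in [2.550000, 2.825000]
Midpoint of [2.550000, 2.825000] = 2.687500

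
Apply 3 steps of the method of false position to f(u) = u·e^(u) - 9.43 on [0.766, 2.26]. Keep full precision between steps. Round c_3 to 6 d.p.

f(0.766000) = -7.782223, f(2.260000) = 12.227782
step 1: c = 1.347041, f(c) = -4.249238 < 0 → new bracket [1.347041, 2.260000]
step 2: c = 1.582483, f(c) = -1.728012 < 0 → new bracket [1.582483, 2.260000]
step 3: c = 1.666374, f(c) = -0.609987 < 0 → new bracket [1.666374, 2.260000]

1.666374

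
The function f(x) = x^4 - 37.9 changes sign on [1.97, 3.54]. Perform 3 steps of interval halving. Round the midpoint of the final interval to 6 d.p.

2.460625

f(1.970000) = -22.838615, f(3.540000) = 119.140999 (opposite signs)
step 1: m = 2.755000, f(m) = 19.708480 > 0 → root in [1.970000, 2.755000]
step 2: m = 2.362500, f(m) = -6.747904 < 0 → root in [2.362500, 2.755000]
step 3: m = 2.558750, f(m) = 4.965848 > 0 → root in [2.362500, 2.558750]
Midpoint of [2.362500, 2.558750] = 2.460625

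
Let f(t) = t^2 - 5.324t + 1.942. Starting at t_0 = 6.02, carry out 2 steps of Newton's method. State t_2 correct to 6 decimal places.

f'(t) = 2t - 5.324
t_0 = 6.020000: f = 6.131920, f' = 6.716000 → t_1 = 6.020000 - (6.131920)/(6.716000) = 5.106968
t_1 = 5.106968: f = 0.833627, f' = 4.889937 → t_2 = 5.106968 - (0.833627)/(4.889937) = 4.936490

4.936490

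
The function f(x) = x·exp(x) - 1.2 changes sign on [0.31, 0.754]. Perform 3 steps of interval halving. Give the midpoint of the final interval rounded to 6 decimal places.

0.615250

f(0.310000) = -0.777338, f(0.754000) = 0.402616 (opposite signs)
step 1: m = 0.532000, f(m) = -0.294359 < 0 → root in [0.532000, 0.754000]
step 2: m = 0.643000, f(m) = 0.023101 > 0 → root in [0.532000, 0.643000]
step 3: m = 0.587500, f(m) = -0.142803 < 0 → root in [0.587500, 0.643000]
Midpoint of [0.587500, 0.643000] = 0.615250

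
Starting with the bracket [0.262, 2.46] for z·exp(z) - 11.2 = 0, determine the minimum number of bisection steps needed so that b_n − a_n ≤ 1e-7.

Initial width b − a = 2.46 − 0.262 = 2.198000.
After n steps the width is (b−a)/2^n; need (b−a)/2^n ≤ 1e-7.
So n ≥ log₂(2.198000/1e-7) = log₂(21980000.0000) ≈ 24.3897.
Hence n = 25.

25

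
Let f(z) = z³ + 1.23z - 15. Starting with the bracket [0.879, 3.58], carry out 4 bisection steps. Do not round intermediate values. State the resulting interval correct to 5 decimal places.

f(0.879000) = -13.239679, f(3.580000) = 35.286112 (opposite signs)
step 1: m = 2.229500, f(m) = -1.175606 < 0 → root in [2.229500, 3.580000]
step 2: m = 2.904750, f(m) = 13.081881 > 0 → root in [2.229500, 2.904750]
step 3: m = 2.567125, f(m) = 5.075253 > 0 → root in [2.229500, 2.567125]
step 4: m = 2.398312, f(m) = 1.744785 > 0 → root in [2.229500, 2.398312]

[2.22950, 2.39831]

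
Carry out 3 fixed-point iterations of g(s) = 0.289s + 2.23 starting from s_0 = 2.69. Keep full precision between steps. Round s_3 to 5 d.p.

3.12565

s_1 = g(2.690000) = 3.007410
s_2 = g(3.007410) = 3.099141
s_3 = g(3.099141) = 3.125652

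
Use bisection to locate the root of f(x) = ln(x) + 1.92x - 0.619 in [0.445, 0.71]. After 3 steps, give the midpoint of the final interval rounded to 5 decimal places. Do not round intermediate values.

0.59406

f(0.445000) = -0.574281, f(0.710000) = 0.401710 (opposite signs)
step 1: m = 0.577500, f(m) = -0.059247 < 0 → root in [0.577500, 0.710000]
step 2: m = 0.643750, f(m) = 0.176555 > 0 → root in [0.577500, 0.643750]
step 3: m = 0.610625, f(m) = 0.060128 > 0 → root in [0.577500, 0.610625]
Midpoint of [0.577500, 0.610625] = 0.594062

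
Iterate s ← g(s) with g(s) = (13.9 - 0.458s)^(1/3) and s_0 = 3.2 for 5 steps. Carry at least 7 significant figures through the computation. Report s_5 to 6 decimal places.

2.340910

s_1 = g(3.200000) = 2.316727
s_2 = g(2.316727) = 2.341584
s_3 = g(2.341584) = 2.340892
s_4 = g(2.340892) = 2.340911
s_5 = g(2.340911) = 2.340910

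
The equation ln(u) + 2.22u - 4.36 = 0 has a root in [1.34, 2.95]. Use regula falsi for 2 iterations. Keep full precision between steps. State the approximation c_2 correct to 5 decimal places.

1.72035

f(1.340000) = -1.092530, f(2.950000) = 3.270805
step 1: c = 1.743126, f(c) = 0.065420 > 0 → new bracket [1.340000, 1.743126]
step 2: c = 1.720351, f(c) = 0.001707 > 0 → new bracket [1.340000, 1.720351]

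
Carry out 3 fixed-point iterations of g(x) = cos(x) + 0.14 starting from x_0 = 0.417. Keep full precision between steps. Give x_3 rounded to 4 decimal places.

x_1 = g(0.417000) = 1.054308
x_2 = g(1.054308) = 0.633829
x_3 = g(0.633829) = 0.945765

0.9458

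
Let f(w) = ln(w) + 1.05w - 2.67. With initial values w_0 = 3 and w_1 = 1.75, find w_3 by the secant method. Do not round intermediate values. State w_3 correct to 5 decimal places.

f(w_0) = 1.578612, f(w_1) = -0.272884
w_2 = 1.750000 - (-0.272884)·(1.750000 - 3.000000)/(-0.272884 - (1.578612)) = 1.934232; f(w_2) = 0.020654
w_3 = 1.934232 - (0.020654)·(1.934232 - 1.750000)/(0.020654 - (-0.272884)) = 1.921269; f(w_3) = 0.000318

1.92127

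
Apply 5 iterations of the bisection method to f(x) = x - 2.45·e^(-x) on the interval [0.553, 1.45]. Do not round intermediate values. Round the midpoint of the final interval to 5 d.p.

f(0.553000) = -0.856293, f(1.450000) = 0.875303 (opposite signs)
step 1: m = 1.001500, f(m) = 0.101546 > 0 → root in [0.553000, 1.001500]
step 2: m = 0.777250, f(m) = -0.348937 < 0 → root in [0.777250, 1.001500]
step 3: m = 0.889375, f(m) = -0.117361 < 0 → root in [0.889375, 1.001500]
step 4: m = 0.945438, f(m) = -0.006411 < 0 → root in [0.945438, 1.001500]
step 5: m = 0.973469, f(m) = 0.047931 > 0 → root in [0.945438, 0.973469]
Midpoint of [0.945438, 0.973469] = 0.959453

0.95945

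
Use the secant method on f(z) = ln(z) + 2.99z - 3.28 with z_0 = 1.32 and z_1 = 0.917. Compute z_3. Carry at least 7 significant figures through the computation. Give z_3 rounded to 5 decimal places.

1.07340

Secant update: z_(k+1) = z_k − f(z_k)·(z_k − z_(k-1))/(f(z_k) − f(z_(k-1))).
f(z_0) = 0.944432, f(z_1) = -0.624818
z_2 = 0.917000 - (-0.624818)·(0.917000 - 1.320000)/(-0.624818 - (0.944432)) = 1.077460; f(z_2) = 0.016211
z_3 = 1.077460 - (0.016211)·(1.077460 - 0.917000)/(0.016211 - (-0.624818)) = 1.073402; f(z_3) = 0.000305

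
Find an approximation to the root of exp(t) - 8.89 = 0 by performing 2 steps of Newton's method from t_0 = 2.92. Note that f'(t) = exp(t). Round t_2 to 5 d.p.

2.20638

Newton update: t ← t − f(t)/f'(t).
t_0 = 2.920000: f = 9.651287, f' = 18.541287 → t_1 = 2.920000 - (9.651287)/(18.541287) = 2.399470
t_1 = 2.399470: f = 2.127341, f' = 11.017341 → t_2 = 2.399470 - (2.127341)/(11.017341) = 2.206380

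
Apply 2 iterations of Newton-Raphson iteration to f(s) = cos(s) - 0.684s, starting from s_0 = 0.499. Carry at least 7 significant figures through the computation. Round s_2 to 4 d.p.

0.9047

f'(s) = -sin(s) - 0.684
s_0 = 0.499000: f = 0.536746, f' = -1.162548 → s_1 = 0.499000 - (0.536746)/(-1.162548) = 0.960698
s_1 = 0.960698: f = -0.084169, f' = -1.503591 → s_2 = 0.960698 - (-0.084169)/(-1.503591) = 0.904719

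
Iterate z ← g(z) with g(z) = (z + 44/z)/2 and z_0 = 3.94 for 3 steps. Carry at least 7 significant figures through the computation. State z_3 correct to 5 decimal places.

z_1 = g(3.940000) = 7.553756
z_2 = g(7.553756) = 6.689336
z_3 = g(6.689336) = 6.633485

6.63348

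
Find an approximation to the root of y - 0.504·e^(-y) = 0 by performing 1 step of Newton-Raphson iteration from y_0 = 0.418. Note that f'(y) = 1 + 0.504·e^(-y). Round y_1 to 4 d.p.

y_0 = 0.418000: f = 0.086185, f' = 1.331815 → y_1 = 0.418000 - (0.086185)/(1.331815) = 0.353287

0.3533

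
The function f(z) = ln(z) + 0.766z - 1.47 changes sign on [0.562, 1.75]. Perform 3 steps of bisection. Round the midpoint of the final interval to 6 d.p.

f(0.562000) = -1.615761, f(1.750000) = 0.430116 (opposite signs)
step 1: m = 1.156000, f(m) = -0.439538 < 0 → root in [1.156000, 1.750000]
step 2: m = 1.453000, f(m) = 0.016628 > 0 → root in [1.156000, 1.453000]
step 3: m = 1.304500, f(m) = -0.204933 < 0 → root in [1.304500, 1.453000]
Midpoint of [1.304500, 1.453000] = 1.378750

1.378750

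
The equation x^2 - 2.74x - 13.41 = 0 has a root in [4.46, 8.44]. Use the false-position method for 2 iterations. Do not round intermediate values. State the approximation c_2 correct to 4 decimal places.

f(4.460000) = -5.738800, f(8.440000) = 34.698000
step 1: c = 5.024843, f(c) = -1.929026 < 0 → new bracket [5.024843, 8.440000]
step 2: c = 5.204708, f(c) = -0.581917 < 0 → new bracket [5.204708, 8.440000]

5.2047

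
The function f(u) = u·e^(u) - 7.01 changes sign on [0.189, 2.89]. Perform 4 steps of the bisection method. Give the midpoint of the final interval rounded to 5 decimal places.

1.45509

f(0.189000) = -6.781680, f(2.890000) = 44.990665 (opposite signs)
step 1: m = 1.539500, f(m) = 0.167547 > 0 → root in [0.189000, 1.539500]
step 2: m = 0.864250, f(m) = -4.958940 < 0 → root in [0.864250, 1.539500]
step 3: m = 1.201875, f(m) = -3.012146 < 0 → root in [1.201875, 1.539500]
step 4: m = 1.370688, f(m) = -1.612154 < 0 → root in [1.370688, 1.539500]
Midpoint of [1.370688, 1.539500] = 1.455094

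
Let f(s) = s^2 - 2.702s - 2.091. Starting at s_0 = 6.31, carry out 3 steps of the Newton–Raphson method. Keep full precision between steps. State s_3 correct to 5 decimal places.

3.33453

f'(s) = 2s - 2.702
s_0 = 6.310000: f = 20.675480, f' = 9.918000 → s_1 = 6.310000 - (20.675480)/(9.918000) = 4.225358
s_1 = 4.225358: f = 4.345733, f' = 5.748716 → s_2 = 4.225358 - (4.345733)/(5.748716) = 3.469410
s_2 = 3.469410: f = 0.571458, f' = 4.236819 → s_3 = 3.469410 - (0.571458)/(4.236819) = 3.334531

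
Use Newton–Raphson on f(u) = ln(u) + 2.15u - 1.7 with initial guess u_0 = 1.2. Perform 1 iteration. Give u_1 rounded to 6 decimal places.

0.843915

Newton update: u ← u − f(u)/f'(u).
f'(u) = 1/u + 2.15
u_0 = 1.200000: f = 1.062322, f' = 2.983333 → u_1 = 1.200000 - (1.062322)/(2.983333) = 0.843915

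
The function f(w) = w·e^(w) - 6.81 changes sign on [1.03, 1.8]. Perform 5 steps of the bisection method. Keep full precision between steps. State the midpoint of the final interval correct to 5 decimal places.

1.49922

f(1.030000) = -3.924902, f(1.800000) = 4.079365 (opposite signs)
step 1: m = 1.415000, f(m) = -0.985172 < 0 → root in [1.415000, 1.800000]
step 2: m = 1.607500, f(m) = 1.211939 > 0 → root in [1.415000, 1.607500]
step 3: m = 1.511250, f(m) = 0.039579 > 0 → root in [1.415000, 1.511250]
step 4: m = 1.463125, f(m) = -0.490124 < 0 → root in [1.463125, 1.511250]
step 5: m = 1.487188, f(m) = -0.229740 < 0 → root in [1.487188, 1.511250]
Midpoint of [1.487188, 1.511250] = 1.499219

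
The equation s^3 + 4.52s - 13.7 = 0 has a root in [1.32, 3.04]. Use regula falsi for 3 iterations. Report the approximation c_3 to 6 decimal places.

f(1.320000) = -5.433632, f(3.040000) = 28.135264
step 1: c = 1.598408, f(c) = -2.391411 < 0 → new bracket [1.598408, 3.040000]
step 2: c = 1.711340, f(c) = -0.952769 < 0 → new bracket [1.711340, 3.040000]
step 3: c = 1.754860, f(c) = -0.363886 < 0 → new bracket [1.754860, 3.040000]

1.754860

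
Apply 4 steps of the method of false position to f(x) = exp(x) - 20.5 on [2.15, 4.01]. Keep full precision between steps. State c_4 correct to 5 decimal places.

2.99029

False-position update: c = (a·f(b) − b·f(a))/(f(b) − f(a)); replace the endpoint whose sign matches f(c).
f(2.150000) = -11.915142, f(4.010000) = 34.646871
step 1: c = 2.625971, f(c) = -6.682016 < 0 → new bracket [2.625971, 4.010000]
step 2: c = 2.849739, f(c) = -3.216722 < 0 → new bracket [2.849739, 4.010000]
step 3: c = 2.948310, f(c) = -1.426308 < 0 → new bracket [2.948310, 4.010000]
step 4: c = 2.990288, f(c) = -0.608580 < 0 → new bracket [2.990288, 4.010000]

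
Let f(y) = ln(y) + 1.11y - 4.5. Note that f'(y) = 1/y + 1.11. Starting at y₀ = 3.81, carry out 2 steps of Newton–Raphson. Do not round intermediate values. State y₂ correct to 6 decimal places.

Newton update: y ← y − f(y)/f'(y).
y_0 = 3.810000: f = 1.066729, f' = 1.372467 → y_1 = 3.810000 - (1.066729)/(1.372467) = 3.032765
y_1 = 3.032765: f = -0.024156, f' = 1.439732 → y_2 = 3.032765 - (-0.024156)/(1.439732) = 3.049543

3.049543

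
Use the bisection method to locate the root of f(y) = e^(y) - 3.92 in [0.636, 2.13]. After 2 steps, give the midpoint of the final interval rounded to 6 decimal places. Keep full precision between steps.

f(0.636000) = -2.031090, f(2.130000) = 4.494867 (opposite signs)
step 1: m = 1.383000, f(m) = 0.066844 > 0 → root in [0.636000, 1.383000]
step 2: m = 1.009500, f(m) = -1.175771 < 0 → root in [1.009500, 1.383000]
Midpoint of [1.009500, 1.383000] = 1.196250

1.196250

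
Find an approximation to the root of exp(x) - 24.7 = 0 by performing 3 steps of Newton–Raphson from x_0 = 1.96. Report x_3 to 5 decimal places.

f'(x) = exp(x)
x_0 = 1.960000: f = -17.600673, f' = 7.099327 → x_1 = 1.960000 - (-17.600673)/(7.099327) = 4.439203
x_1 = 4.439203: f = 60.007403, f' = 84.707403 → x_2 = 4.439203 - (60.007403)/(84.707403) = 3.730795
x_2 = 3.730795: f = 17.012256, f' = 41.712256 → x_3 = 3.730795 - (17.012256)/(41.712256) = 3.322947

3.32295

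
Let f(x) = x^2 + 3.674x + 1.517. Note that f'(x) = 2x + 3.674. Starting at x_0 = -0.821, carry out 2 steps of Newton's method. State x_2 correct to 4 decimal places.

-0.4728

Newton update: x ← x − f(x)/f'(x).
x_0 = -0.821000: f = -0.825313, f' = 2.032000 → x_1 = -0.821000 - (-0.825313)/(2.032000) = -0.414842
x_1 = -0.414842: f = 0.164964, f' = 2.844316 → x_2 = -0.414842 - (0.164964)/(2.844316) = -0.472840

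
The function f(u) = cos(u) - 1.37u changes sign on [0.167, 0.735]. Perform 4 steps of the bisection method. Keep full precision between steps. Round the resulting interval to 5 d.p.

[0.59300, 0.62850]

f(0.167000) = 0.757298, f(0.735000) = -0.265119 (opposite signs)
step 1: m = 0.451000, f(m) = 0.282142 > 0 → root in [0.451000, 0.735000]
step 2: m = 0.593000, f(m) = 0.016858 > 0 → root in [0.593000, 0.735000]
step 3: m = 0.664000, f(m) = -0.122147 < 0 → root in [0.593000, 0.664000]
step 4: m = 0.628500, f(m) = -0.052135 < 0 → root in [0.593000, 0.628500]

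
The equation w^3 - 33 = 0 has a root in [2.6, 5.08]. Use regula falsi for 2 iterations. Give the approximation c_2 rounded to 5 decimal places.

False-position update: c = (a·f(b) − b·f(a))/(f(b) − f(a)); replace the endpoint whose sign matches f(c).
f(2.600000) = -15.424000, f(5.080000) = 98.096512
step 1: c = 2.936957, f(c) = -7.666644 < 0 → new bracket [2.936957, 5.080000]
step 2: c = 3.092304, f(c) = -3.430339 < 0 → new bracket [3.092304, 5.080000]

3.09230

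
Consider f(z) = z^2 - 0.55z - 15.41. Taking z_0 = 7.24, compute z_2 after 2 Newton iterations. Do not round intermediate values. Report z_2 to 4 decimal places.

4.2574

Newton update: z ← z − f(z)/f'(z).
f'(z) = 2z - 0.55
z_0 = 7.240000: f = 33.025600, f' = 13.930000 → z_1 = 7.240000 - (33.025600)/(13.930000) = 4.869174
z_1 = 4.869174: f = 5.620814, f' = 9.188349 → z_2 = 4.869174 - (5.620814)/(9.188349) = 4.257442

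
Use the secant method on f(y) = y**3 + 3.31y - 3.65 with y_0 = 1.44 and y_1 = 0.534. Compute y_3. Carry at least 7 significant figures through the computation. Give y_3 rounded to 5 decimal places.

0.90463

f(y_0) = 4.102384, f(y_1) = -1.730187
y_2 = 0.534000 - (-1.730187)·(0.534000 - 1.440000)/(-1.730187 - (4.102384)) = 0.802758; f(y_2) = -0.475558
y_3 = 0.802758 - (-0.475558)·(0.802758 - 0.534000)/(-0.475558 - (-1.730187)) = 0.904629; f(y_3) = 0.084626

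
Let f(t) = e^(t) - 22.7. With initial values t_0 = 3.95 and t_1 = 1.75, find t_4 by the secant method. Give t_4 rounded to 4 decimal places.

2.9725

Secant update: t_(k+1) = t_k − f(t_k)·(t_k − t_(k-1))/(f(t_k) − f(t_(k-1))).
f(t_0) = 29.235367, f(t_1) = -16.945397
t_2 = 1.750000 - (-16.945397)·(1.750000 - 3.950000)/(-16.945397 - (29.235367)) = 2.557260; f(t_2) = -9.799581
t_3 = 2.557260 - (-9.799581)·(2.557260 - 1.750000)/(-9.799581 - (-16.945397)) = 3.664314; f(t_3) = 16.329362
t_4 = 3.664314 - (16.329362)·(3.664314 - 2.557260)/(16.329362 - (-9.799581)) = 2.972457; f(t_4) = -3.160126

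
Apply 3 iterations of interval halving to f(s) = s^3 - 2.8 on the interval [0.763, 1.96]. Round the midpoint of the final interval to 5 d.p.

f(0.763000) = -2.355805, f(1.960000) = 4.729536 (opposite signs)
step 1: m = 1.361500, f(m) = -0.276212 < 0 → root in [1.361500, 1.960000]
step 2: m = 1.660750, f(m) = 1.780499 > 0 → root in [1.361500, 1.660750]
step 3: m = 1.511125, f(m) = 0.650652 > 0 → root in [1.361500, 1.511125]
Midpoint of [1.361500, 1.511125] = 1.436312

1.43631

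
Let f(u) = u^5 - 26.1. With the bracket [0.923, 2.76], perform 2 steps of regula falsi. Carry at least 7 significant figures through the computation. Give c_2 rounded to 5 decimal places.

f(0.923000) = -25.430102, f(2.760000) = 134.056810
step 1: c = 1.215909, f(c) = -23.442307 < 0 → new bracket [1.215909, 2.760000]
step 2: c = 1.445733, f(c) = -19.784033 < 0 → new bracket [1.445733, 2.760000]

1.44573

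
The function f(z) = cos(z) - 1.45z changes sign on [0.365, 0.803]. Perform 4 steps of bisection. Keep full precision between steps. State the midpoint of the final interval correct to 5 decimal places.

f(0.365000) = 0.404874, f(0.803000) = -0.469798 (opposite signs)
step 1: m = 0.584000, f(m) = -0.012536 < 0 → root in [0.365000, 0.584000]
step 2: m = 0.474500, f(m) = 0.201496 > 0 → root in [0.474500, 0.584000]
step 3: m = 0.529250, f(m) = 0.095773 > 0 → root in [0.529250, 0.584000]
step 4: m = 0.556625, f(m) = 0.041937 > 0 → root in [0.556625, 0.584000]
Midpoint of [0.556625, 0.584000] = 0.570312

0.57031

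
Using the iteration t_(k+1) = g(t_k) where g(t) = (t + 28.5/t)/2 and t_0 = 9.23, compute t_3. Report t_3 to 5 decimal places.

5.33882

t_1 = g(9.230000) = 6.158879
t_2 = g(6.158879) = 5.393172
t_3 = g(5.393172) = 5.338816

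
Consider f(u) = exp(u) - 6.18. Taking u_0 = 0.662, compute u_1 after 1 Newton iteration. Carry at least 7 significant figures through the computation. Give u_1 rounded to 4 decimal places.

2.8498

f'(u) = exp(u)
u_0 = 0.662000: f = -4.241334, f' = 1.938666 → u_1 = 0.662000 - (-4.241334)/(1.938666) = 2.849759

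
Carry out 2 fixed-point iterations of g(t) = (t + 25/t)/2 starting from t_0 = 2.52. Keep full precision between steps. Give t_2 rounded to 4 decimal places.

t_1 = g(2.520000) = 6.220317
t_2 = g(6.220317) = 5.119702

5.1197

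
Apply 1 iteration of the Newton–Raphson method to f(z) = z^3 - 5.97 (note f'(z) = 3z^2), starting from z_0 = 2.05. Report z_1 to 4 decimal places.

1.8402

z_0 = 2.050000: f = 2.645125, f' = 12.607500 → z_1 = 2.050000 - (2.645125)/(12.607500) = 1.840194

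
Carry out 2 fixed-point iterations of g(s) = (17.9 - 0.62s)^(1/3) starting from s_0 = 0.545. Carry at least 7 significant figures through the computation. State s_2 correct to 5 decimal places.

s_1 = g(0.545000) = 2.599314
s_2 = g(2.599314) = 2.534893

2.53489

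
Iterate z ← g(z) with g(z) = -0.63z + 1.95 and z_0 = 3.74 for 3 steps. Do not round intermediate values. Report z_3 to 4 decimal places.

z_1 = g(3.740000) = -0.406200
z_2 = g(-0.406200) = 2.205906
z_3 = g(2.205906) = 0.560279

0.5603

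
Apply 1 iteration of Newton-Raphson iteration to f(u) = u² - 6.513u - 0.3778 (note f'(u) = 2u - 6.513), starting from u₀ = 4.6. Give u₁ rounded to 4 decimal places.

8.0156

u_0 = 4.600000: f = -9.177600, f' = 2.687000 → u_1 = 4.600000 - (-9.177600)/(2.687000) = 8.015556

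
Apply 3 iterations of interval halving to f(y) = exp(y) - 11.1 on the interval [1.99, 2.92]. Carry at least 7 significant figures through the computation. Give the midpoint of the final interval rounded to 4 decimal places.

2.3969

f(1.990000) = -3.784466, f(2.920000) = 7.441287 (opposite signs)
step 1: m = 2.455000, f(m) = 0.546434 > 0 → root in [1.990000, 2.455000]
step 2: m = 2.222500, f(m) = -1.869622 < 0 → root in [2.222500, 2.455000]
step 3: m = 2.338750, f(m) = -0.731732 < 0 → root in [2.338750, 2.455000]
Midpoint of [2.338750, 2.455000] = 2.396875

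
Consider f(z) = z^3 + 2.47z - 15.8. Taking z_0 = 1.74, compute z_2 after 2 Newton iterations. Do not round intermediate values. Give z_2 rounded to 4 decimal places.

f'(z) = 3z^2 + 2.47
z_0 = 1.740000: f = -6.234176, f' = 11.552800 → z_1 = 1.740000 - (-6.234176)/(11.552800) = 2.279625
z_1 = 2.279625: f = 1.677173, f' = 18.060066 → z_2 = 2.279625 - (1.677173)/(18.060066) = 2.186758

2.1868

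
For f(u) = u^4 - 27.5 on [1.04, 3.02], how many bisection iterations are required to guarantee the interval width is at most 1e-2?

8

Initial width b − a = 3.02 − 1.04 = 1.980000.
After n steps the width is (b−a)/2^n; need (b−a)/2^n ≤ 1e-2.
So n ≥ log₂(1.980000/1e-2) = log₂(198.0000) ≈ 7.6294.
Hence n = 8.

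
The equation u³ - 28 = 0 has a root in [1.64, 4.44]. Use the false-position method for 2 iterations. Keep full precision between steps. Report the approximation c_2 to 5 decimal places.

2.80689

False-position update: c = (a·f(b) − b·f(a))/(f(b) − f(a)); replace the endpoint whose sign matches f(c).
f(1.640000) = -23.589056, f(4.440000) = 59.528384
step 1: c = 2.434651, f(c) = -13.568544 < 0 → new bracket [2.434651, 4.440000]
step 2: c = 2.806892, f(c) = -5.885503 < 0 → new bracket [2.806892, 4.440000]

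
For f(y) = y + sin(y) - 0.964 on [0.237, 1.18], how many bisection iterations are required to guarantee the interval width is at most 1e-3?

Initial width b − a = 1.18 − 0.237 = 0.943000.
After n steps the width is (b−a)/2^n; need (b−a)/2^n ≤ 1e-3.
So n ≥ log₂(0.943000/1e-3) = log₂(943.0000) ≈ 9.8811.
Hence n = 10.

10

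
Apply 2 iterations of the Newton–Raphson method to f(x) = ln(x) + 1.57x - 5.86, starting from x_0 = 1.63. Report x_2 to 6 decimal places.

3.026664

f'(x) = 1/x + 1.57
x_0 = 1.630000: f = -2.812320, f' = 2.183497 → x_1 = 1.630000 - (-2.812320)/(2.183497) = 2.917989
x_1 = 2.917989: f = -0.207863, f' = 1.912702 → x_2 = 2.917989 - (-0.207863)/(1.912702) = 3.026664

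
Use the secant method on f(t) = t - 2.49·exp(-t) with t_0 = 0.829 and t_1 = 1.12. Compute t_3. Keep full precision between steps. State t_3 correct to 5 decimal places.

f(t_0) = -0.257849, f(t_1) = 0.307563
t_2 = 1.120000 - (0.307563)·(1.120000 - 0.829000)/(0.307563 - (-0.257849)) = 0.961707; f(t_2) = 0.009929
t_3 = 0.961707 - (0.009929)·(0.961707 - 1.120000)/(0.009929 - (0.307563)) = 0.956426; f(t_3) = -0.000391

0.95643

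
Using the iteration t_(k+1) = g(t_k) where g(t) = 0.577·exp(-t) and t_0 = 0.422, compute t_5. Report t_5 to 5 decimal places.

0.39019

t_1 = g(0.422000) = 0.378359
t_2 = g(0.378359) = 0.395236
t_3 = g(0.395236) = 0.388622
t_4 = g(0.388622) = 0.391201
t_5 = g(0.391201) = 0.390193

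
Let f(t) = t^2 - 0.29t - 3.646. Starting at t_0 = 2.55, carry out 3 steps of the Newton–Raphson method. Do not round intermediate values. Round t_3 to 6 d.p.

2.059948

Newton update: t ← t − f(t)/f'(t).
f'(t) = 2t - 0.29
t_0 = 2.550000: f = 2.117000, f' = 4.810000 → t_1 = 2.550000 - (2.117000)/(4.810000) = 2.109875
t_1 = 2.109875: f = 0.193710, f' = 3.929751 → t_2 = 2.109875 - (0.193710)/(3.929751) = 2.060582
t_2 = 2.060582: f = 0.002430, f' = 3.831164 → t_3 = 2.060582 - (0.002430)/(3.831164) = 2.059948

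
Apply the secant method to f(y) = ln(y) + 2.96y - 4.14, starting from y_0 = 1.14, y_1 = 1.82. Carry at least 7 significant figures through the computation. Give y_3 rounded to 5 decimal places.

f(y_0) = -0.634572, f(y_1) = 1.846037
y_2 = 1.820000 - (1.846037)·(1.820000 - 1.140000)/(1.846037 - (-0.634572)) = 1.313953; f(y_2) = 0.022340
y_3 = 1.313953 - (0.022340)·(1.313953 - 1.820000)/(0.022340 - (1.846037)) = 1.307754; f(y_3) = -0.000738

1.30775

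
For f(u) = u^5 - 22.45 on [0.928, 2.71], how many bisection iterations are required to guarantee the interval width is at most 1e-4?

Initial width b − a = 2.71 − 0.928 = 1.782000.
After n steps the width is (b−a)/2^n; need (b−a)/2^n ≤ 1e-4.
So n ≥ log₂(1.782000/1e-4) = log₂(17820.0000) ≈ 14.1212.
Hence n = 15.

15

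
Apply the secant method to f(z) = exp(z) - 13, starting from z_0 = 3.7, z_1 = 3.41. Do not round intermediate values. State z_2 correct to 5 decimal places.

f(z_0) = 27.447304, f(z_1) = 17.265244
z_2 = 3.410000 - (17.265244)·(3.410000 - 3.700000)/(17.265244 - (27.447304)) = 2.918261; f(z_2) = 5.509063

2.91826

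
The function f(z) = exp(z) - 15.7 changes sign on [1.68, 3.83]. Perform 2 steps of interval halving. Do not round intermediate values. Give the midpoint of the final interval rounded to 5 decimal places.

2.48625

f(1.680000) = -10.334444, f(3.830000) = 30.362538 (opposite signs)
step 1: m = 2.755000, f(m) = 0.021041 > 0 → root in [1.680000, 2.755000]
step 2: m = 2.217500, f(m) = -6.515659 < 0 → root in [2.217500, 2.755000]
Midpoint of [2.217500, 2.755000] = 2.486250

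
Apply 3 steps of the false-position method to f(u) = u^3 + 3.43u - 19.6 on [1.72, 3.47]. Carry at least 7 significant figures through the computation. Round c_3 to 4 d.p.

2.2523

False-position update: c = (a·f(b) − b·f(a))/(f(b) − f(a)); replace the endpoint whose sign matches f(c).
f(1.720000) = -8.611952, f(3.470000) = 34.084023
step 1: c = 2.072982, f(c) = -3.581539 < 0 → new bracket [2.072982, 3.470000]
step 2: c = 2.205822, f(c) = -1.301278 < 0 → new bracket [2.205822, 3.470000]
step 3: c = 2.252311, f(c) = -0.448810 < 0 → new bracket [2.252311, 3.470000]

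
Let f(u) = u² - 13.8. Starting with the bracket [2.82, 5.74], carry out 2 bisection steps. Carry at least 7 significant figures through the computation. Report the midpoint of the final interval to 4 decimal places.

3.9150

f(2.820000) = -5.847600, f(5.740000) = 19.147600 (opposite signs)
step 1: m = 4.280000, f(m) = 4.518400 > 0 → root in [2.820000, 4.280000]
step 2: m = 3.550000, f(m) = -1.197500 < 0 → root in [3.550000, 4.280000]
Midpoint of [3.550000, 4.280000] = 3.915000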